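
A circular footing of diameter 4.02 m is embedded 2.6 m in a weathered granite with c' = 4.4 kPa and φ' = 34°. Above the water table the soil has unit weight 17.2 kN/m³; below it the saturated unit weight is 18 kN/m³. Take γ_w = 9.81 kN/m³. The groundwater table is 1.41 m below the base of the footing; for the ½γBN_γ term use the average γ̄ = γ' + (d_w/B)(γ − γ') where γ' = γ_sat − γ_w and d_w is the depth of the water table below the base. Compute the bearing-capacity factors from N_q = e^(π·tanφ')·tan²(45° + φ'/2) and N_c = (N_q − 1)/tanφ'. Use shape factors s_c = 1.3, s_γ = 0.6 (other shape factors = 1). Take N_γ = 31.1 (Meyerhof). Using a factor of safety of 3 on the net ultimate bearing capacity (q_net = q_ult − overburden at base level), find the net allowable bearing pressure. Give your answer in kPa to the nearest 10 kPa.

N_q = e^(π·tan34°)·tan²(62°) = 29.44; N_c = (N_q − 1)/tanφ' = 42.16.
Effective surcharge at the founding depth q = γ·D_f = 17.2 × 2.6 = 44.72 kPa.
With d_w = 1.41 m < B, γ̄ = 8.19 + (1.41/4.02) × (17.2 − 8.19) = 11.35 kN/m³.
q_ult = c·N_c·s_c + q·N_q + 0.5·γ·B·N_γ·s_γ
     = 4.4 × 42.164 × 1.3 + 44.72 × 29.44 + 0.5 × 11.35 × 4.02 × 31.1 × 0.6
     = 241.18 + 1316.5 + 425.71 = 1983.4 kPa.
q_net = 1983.4 − 44.72 = 1938.7 kPa.
q_all(net) = 1938.7 / 3 = 646.24 kPa.

q_all(net) ≈ 650 kPa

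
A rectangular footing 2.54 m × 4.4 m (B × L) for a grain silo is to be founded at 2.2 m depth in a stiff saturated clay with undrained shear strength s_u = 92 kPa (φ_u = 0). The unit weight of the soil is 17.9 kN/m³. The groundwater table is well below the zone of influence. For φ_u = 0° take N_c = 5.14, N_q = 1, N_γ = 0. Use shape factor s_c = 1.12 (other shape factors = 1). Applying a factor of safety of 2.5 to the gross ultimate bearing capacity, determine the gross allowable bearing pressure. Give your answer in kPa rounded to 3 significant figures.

q_all ≈ 228 kPa

Overburden at base level: q = 17.9 × 2.2 = 39.38 kPa.
Cohesion term c·N_c·s_c = 92 × 5.14 × 1.12 = 529.63 kPa; surcharge term q·N_q = 39.38 × 1 = 39.38 kPa.
q_ult = 529.63 + 39.38 = 569.01 kPa.
q_all = q_ult / FS = 569.01 / 2.5 = 227.6 kPa.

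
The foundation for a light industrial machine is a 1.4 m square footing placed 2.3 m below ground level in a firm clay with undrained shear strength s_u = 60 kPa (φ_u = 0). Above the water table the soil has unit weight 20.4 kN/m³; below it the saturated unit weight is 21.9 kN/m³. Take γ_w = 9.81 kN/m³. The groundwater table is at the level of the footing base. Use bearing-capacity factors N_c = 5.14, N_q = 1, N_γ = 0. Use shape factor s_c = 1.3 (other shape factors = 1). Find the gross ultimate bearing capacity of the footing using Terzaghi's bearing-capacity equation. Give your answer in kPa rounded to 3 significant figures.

Effective surcharge at the founding depth q = γ·D_f = 20.4 × 2.3 = 46.92 kPa.
q_ult = c·N_c·s_c + q·N_q
     = 60 × 5.14 × 1.3 + 46.92 × 1
     = 400.92 + 46.92 = 447.84 kPa.

q_ult ≈ 448 kPa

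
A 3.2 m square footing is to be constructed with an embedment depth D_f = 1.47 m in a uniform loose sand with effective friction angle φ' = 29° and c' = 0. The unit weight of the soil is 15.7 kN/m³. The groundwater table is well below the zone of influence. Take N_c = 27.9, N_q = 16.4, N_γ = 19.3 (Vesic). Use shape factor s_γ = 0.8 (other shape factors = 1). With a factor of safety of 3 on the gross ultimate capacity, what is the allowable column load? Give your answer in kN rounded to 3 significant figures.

P_all ≈ 2620 kN

Overburden at base level: q = 15.7 × 1.47 = 23.079 kPa.
Surcharge term q·N_q = 23.079 × 16.4 = 378.5 kPa; self-weight term 0.5·γ·B·N_γ·s_γ = 0.5 × 15.7 × 3.2 × 19.3 × 0.8 = 387.85 kPa.
q_ult = 378.5 + 387.85 = 766.35 kPa.
Gross allowable pressure q_all = 766.35 / 3 = 255.45 kPa.
Footing area = 10.24 m², so allowable column load = 255.45 × 10.24 = 2615.8 kN.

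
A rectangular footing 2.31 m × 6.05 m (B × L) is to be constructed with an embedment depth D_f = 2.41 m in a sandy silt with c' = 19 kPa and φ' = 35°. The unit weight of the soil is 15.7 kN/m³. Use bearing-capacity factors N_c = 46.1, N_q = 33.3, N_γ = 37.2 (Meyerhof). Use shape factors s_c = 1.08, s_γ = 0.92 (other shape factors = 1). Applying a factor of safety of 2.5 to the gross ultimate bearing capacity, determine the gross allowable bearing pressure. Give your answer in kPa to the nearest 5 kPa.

Effective surcharge at the founding depth q = γ·D_f = 15.7 × 2.41 = 37.837 kPa.
q_ult = c·N_c·s_c + q·N_q + 0.5·γ·B·N_γ·s_γ
     = 19 × 46.1 × 1.08 + 37.837 × 33.3 + 0.5 × 15.7 × 2.31 × 37.2 × 0.92
     = 945.97 + 1260 + 620.6 = 2826.5 kPa.
q_all = q_ult / FS = 2826.5 / 2.5 = 1130.6 kPa.

q_all ≈ 1130 kPa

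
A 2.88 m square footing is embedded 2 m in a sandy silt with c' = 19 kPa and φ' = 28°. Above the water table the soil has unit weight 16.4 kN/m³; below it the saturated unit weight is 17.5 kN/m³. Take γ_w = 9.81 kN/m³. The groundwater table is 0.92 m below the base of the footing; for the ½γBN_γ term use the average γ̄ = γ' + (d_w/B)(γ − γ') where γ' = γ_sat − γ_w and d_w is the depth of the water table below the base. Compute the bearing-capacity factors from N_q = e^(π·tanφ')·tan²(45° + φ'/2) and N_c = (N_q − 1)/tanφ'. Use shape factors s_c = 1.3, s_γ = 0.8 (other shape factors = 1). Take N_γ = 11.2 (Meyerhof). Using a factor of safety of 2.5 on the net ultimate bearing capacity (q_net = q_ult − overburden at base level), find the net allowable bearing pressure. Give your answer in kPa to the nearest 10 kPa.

q_all(net) ≈ 490 kPa

N_q = e^(π·tan28°)·tan²(59°) = 14.72; N_c = (N_q − 1)/tanφ' = 25.8.
Effective surcharge at the founding depth q = γ·D_f = 16.4 × 2 = 32.8 kPa.
With d_w = 0.92 m < B, γ̄ = 7.69 + (0.92/2.88) × (16.4 − 7.69) = 10.472 kN/m³.
q_ult = c·N_c·s_c + q·N_q + 0.5·γ·B·N_γ·s_γ
     = 19 × 25.803 × 1.3 + 32.8 × 14.72 + 0.5 × 10.472 × 2.88 × 11.2 × 0.8
     = 637.34 + 482.81 + 135.12 = 1255.3 kPa.
q_net = 1255.3 − 32.8 = 1222.5 kPa.
q_all(net) = 1222.5 / 2.5 = 488.99 kPa.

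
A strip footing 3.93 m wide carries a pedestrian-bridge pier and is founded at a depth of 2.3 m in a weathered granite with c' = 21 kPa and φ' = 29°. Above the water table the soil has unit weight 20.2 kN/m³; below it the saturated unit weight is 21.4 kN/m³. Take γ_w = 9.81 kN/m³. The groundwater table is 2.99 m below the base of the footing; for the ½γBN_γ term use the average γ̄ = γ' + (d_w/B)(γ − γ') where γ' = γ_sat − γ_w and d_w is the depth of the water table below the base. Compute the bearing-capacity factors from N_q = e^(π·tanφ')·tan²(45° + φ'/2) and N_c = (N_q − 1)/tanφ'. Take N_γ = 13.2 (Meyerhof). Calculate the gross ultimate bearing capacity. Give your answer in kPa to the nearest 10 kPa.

q_ult ≈ 1820 kPa

tan29° = 0.5543, so N_q = e^(π×0.5543)·tan²(59.5°) = 5.705 × 2.882 = 16.44.
N_c = (16.44 − 1)/tan29° = 27.86.
q = γ·D_f = 20.2 × 2.3 = 46.46 kPa.
γ' = 11.59 kN/m³; averaging over the depth B below the base, γ̄ = γ' + (d_w/B)(γ − γ') = 18.141 kN/m³.
c·N_c = 21 × 27.86 = 585.07 kPa
q·N_q = 46.46 × 16.443 = 763.96 kPa
0.5·γ·B·N_γ = 0.5 × 18.141 × 3.93 × 13.2 = 470.53 kPa
q_ult = 585.07 + 763.96 + 470.53 = 1819.6 kPa.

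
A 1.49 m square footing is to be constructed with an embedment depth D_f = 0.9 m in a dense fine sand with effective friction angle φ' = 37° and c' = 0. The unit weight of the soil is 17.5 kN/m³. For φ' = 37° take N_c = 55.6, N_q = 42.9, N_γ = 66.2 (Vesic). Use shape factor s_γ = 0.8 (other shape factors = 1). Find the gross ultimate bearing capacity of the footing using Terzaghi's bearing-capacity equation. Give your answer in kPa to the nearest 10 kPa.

q_ult ≈ 1370 kPa

Overburden at base level: q = 17.5 × 0.9 = 15.75 kPa.
Surcharge term q·N_q = 15.75 × 42.9 = 675.67 kPa; self-weight term 0.5·γ·B·N_γ·s_γ = 0.5 × 17.5 × 1.49 × 66.2 × 0.8 = 690.47 kPa.
q_ult = 675.67 + 690.47 = 1366.1 kPa.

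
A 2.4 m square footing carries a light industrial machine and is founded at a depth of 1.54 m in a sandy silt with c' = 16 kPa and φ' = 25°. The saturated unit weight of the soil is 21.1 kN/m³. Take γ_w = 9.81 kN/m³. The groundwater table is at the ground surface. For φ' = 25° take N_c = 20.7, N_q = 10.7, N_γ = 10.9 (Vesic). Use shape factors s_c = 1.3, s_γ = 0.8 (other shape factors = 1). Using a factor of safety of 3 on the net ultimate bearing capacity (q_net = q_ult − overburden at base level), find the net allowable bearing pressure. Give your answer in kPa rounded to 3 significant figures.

q_all(net) ≈ 239 kPa

With the water table at the surface the whole profile is submerged: γ' = 21.1 − 9.81 = 11.29 kN/m³, so q = γ'·D_f = 17.387 kPa; the same γ' applies in the ½γBN_γ term.
q_ult = c·N_c·s_c + q·N_q + 0.5·γ·B·N_γ·s_γ
     = 16 × 20.7 × 1.3 + 17.387 × 10.7 + 0.5 × 11.29 × 2.4 × 10.9 × 0.8
     = 430.56 + 186.04 + 118.14 = 734.74 kPa.
q_net = 734.74 − 17.387 = 717.35 kPa.
q_all(net) = 717.35 / 3 = 239.12 kPa.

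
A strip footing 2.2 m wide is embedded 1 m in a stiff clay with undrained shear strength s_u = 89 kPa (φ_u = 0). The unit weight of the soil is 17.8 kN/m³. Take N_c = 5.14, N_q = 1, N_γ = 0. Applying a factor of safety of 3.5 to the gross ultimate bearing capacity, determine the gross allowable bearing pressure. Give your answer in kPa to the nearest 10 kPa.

q_all ≈ 140 kPa

q = γ·D_f = 17.8 × 1 = 17.8 kPa.
c·N_c = 89 × 5.14 = 457.46 kPa
q·N_q = 17.8 × 1 = 17.8 kPa
q_ult = 457.46 + 17.8 = 475.26 kPa.
q_all = q_ult / FS = 475.26 / 3.5 = 135.79 kPa.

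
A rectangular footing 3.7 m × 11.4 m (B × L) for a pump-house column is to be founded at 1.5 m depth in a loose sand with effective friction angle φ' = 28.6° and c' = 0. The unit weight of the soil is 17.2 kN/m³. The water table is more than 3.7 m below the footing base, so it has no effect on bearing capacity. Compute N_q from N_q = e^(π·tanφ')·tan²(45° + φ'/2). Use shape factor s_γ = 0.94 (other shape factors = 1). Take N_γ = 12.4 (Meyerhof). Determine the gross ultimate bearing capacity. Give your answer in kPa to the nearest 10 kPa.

q_ult ≈ 780 kPa

tan28.6° = 0.5452, so N_q = e^(π×0.5452)·tan²(59.3°) = 5.545 × 2.837 = 15.73.
Effective surcharge at the founding depth q = γ·D_f = 17.2 × 1.5 = 25.8 kPa.
q_ult = q·N_q + 0.5·γ·B·N_γ·s_γ
     = 25.8 × 15.728 + 0.5 × 17.2 × 3.7 × 12.4 × 0.94
     = 405.77 + 370.89 = 776.67 kPa.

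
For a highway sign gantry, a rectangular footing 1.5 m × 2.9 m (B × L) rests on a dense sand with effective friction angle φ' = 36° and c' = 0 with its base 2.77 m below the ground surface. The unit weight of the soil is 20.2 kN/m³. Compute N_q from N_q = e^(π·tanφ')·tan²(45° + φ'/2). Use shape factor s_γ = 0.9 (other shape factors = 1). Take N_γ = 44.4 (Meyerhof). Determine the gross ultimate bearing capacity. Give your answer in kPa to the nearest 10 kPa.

q_ult ≈ 2720 kPa

tan36° = 0.7265, so N_q = e^(π×0.7265)·tan²(63°) = 9.801 × 3.852 = 37.75.
Effective surcharge at the founding depth q = γ·D_f = 20.2 × 2.77 = 55.954 kPa.
q_ult = q·N_q + 0.5·γ·B·N_γ·s_γ
     = 55.954 × 37.752 + 0.5 × 20.2 × 1.5 × 44.4 × 0.9
     = 2112.4 + 605.39 = 2717.8 kPa.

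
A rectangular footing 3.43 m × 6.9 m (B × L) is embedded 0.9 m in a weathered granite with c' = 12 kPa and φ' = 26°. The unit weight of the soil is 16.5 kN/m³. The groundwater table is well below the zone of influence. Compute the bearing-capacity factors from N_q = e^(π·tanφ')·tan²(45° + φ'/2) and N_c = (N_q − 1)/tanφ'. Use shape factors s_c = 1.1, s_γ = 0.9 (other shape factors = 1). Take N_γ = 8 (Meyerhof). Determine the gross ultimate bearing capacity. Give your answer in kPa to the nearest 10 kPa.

q_ult ≈ 670 kPa

tan26° = 0.4877, so N_q = e^(π×0.4877)·tan²(58°) = 4.629 × 2.561 = 11.85.
N_c = (11.85 − 1)/tan26° = 22.25.
Effective surcharge at the founding depth q = γ·D_f = 16.5 × 0.9 = 14.85 kPa.
q_ult = c·N_c·s_c + q·N_q + 0.5·γ·B·N_γ·s_γ
     = 12 × 22.254 × 1.1 + 14.85 × 11.854 + 0.5 × 16.5 × 3.43 × 8 × 0.9
     = 293.76 + 176.03 + 203.74 = 673.54 kPa.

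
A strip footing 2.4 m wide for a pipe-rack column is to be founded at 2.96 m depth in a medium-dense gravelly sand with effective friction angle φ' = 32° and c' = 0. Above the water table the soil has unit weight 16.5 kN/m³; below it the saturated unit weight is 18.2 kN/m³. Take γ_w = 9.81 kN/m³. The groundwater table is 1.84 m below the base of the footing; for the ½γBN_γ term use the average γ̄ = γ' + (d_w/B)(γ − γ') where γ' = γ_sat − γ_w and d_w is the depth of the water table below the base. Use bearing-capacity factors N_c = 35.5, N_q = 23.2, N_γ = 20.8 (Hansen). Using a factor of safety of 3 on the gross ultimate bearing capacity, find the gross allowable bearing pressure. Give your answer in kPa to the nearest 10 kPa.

q_all ≈ 500 kPa

Effective surcharge at the founding depth q = γ·D_f = 16.5 × 2.96 = 48.84 kPa.
With d_w = 1.84 m < B, γ̄ = 8.39 + (1.84/2.4) × (16.5 − 8.39) = 14.608 kN/m³.
q_ult = q·N_q + 0.5·γ·B·N_γ
     = 48.84 × 23.2 + 0.5 × 14.608 × 2.4 × 20.8
     = 1133.1 + 364.61 = 1497.7 kPa.
q_all = 1497.7 / 3 = 499.23 kPa.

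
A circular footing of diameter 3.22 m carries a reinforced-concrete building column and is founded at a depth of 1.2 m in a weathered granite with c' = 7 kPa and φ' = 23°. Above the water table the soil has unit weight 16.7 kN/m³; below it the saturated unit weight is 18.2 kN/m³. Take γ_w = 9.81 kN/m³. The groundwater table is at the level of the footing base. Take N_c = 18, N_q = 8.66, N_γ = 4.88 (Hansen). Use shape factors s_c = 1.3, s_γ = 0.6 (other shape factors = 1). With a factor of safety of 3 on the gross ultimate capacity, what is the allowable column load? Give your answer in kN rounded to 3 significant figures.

P_all ≈ 1020 kN

Overburden at base level: q = 16.7 × 1.2 = 20.04 kPa.
Below the base the soil is submerged, so the ½γBN_γ term uses γ' = 18.2 − 9.81 = 8.39 kN/m³.
Cohesion term c·N_c·s_c = 7 × 18 × 1.3 = 163.8 kPa; surcharge term q·N_q = 20.04 × 8.66 = 173.55 kPa; self-weight term 0.5·γ·B·N_γ·s_γ = 0.5 × 8.39 × 3.22 × 4.88 × 0.6 = 39.551 kPa.
q_ult = 163.8 + 173.55 + 39.551 = 376.9 kPa.
Gross allowable pressure q_all = 376.9 / 3 = 125.63 kPa.
Footing area = 8.1433 m², so allowable column load = 125.63 × 8.1433 = 1023.1 kN.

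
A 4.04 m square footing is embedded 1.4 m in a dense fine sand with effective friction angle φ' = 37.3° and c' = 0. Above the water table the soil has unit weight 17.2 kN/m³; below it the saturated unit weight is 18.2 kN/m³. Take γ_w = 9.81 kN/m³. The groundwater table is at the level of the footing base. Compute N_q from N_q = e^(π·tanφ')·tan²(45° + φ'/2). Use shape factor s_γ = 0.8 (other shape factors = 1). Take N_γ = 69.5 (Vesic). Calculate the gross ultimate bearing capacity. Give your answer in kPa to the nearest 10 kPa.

q_ult ≈ 2020 kPa

tan37.3° = 0.7618, so N_q = e^(π×0.7618)·tan²(63.65°) = 10.949 × 4.076 = 44.63.
Effective surcharge at the founding depth q = γ·D_f = 17.2 × 1.4 = 24.08 kPa.
The water table coincides with the base, so in the self-weight term γ → γ' = 8.39 kN/m³.
q_ult = q·N_q + 0.5·γ·B·N_γ·s_γ
     = 24.08 × 44.628 + 0.5 × 8.39 × 4.04 × 69.5 × 0.8
     = 1074.6 + 942.3 = 2016.9 kPa.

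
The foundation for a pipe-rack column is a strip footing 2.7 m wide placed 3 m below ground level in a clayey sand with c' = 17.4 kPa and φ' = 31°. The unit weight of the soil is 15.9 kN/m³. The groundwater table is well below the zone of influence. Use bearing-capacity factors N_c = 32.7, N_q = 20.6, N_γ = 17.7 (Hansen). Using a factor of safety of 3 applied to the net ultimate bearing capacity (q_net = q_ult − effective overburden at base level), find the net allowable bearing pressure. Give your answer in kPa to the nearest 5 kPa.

q_all(net) ≈ 630 kPa

q = γ·D_f = 15.9 × 3 = 47.7 kPa.
c·N_c = 17.4 × 32.7 = 568.98 kPa
q·N_q = 47.7 × 20.6 = 982.62 kPa
0.5·γ·B·N_γ = 0.5 × 15.9 × 2.7 × 17.7 = 379.93 kPa
q_ult = 568.98 + 982.62 + 379.93 = 1931.5 kPa.
Net ultimate: q_net = 1931.5 − 47.7 = 1883.8 kPa.
q_all(net) = 1883.8 / 3 = 627.94 kPa.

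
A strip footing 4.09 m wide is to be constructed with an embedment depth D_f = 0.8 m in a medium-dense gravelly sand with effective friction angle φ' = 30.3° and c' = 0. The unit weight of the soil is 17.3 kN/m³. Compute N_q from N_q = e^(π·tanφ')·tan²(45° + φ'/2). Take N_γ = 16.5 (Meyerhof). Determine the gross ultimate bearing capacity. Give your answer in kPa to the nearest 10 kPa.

tan30.3° = 0.5844, so N_q = e^(π×0.5844)·tan²(60.15°) = 6.27 × 3.037 = 19.04.
q = γ·D_f = 17.3 × 0.8 = 13.84 kPa.
q·N_q = 13.84 × 19.04 = 263.51 kPa
0.5·γ·B·N_γ = 0.5 × 17.3 × 4.09 × 16.5 = 583.75 kPa
q_ult = 263.51 + 583.75 = 847.25 kPa.

q_ult ≈ 850 kPa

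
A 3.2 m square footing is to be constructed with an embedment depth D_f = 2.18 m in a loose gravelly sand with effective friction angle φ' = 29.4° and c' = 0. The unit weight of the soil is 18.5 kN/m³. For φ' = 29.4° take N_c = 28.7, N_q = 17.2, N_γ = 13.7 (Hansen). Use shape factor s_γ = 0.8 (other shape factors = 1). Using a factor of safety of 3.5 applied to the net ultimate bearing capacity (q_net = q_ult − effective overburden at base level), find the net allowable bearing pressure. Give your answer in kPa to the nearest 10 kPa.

q_all(net) ≈ 280 kPa

q = γ·D_f = 18.5 × 2.18 = 40.33 kPa.
q·N_q = 40.33 × 17.2 = 693.68 kPa
0.5·γ·B·N_γ·s_γ = 0.5 × 18.5 × 3.2 × 13.7 × 0.8 = 324.42 kPa
q_ult = 693.68 + 324.42 = 1018.1 kPa.
Net ultimate: q_net = 1018.1 − 40.33 = 977.76 kPa.
q_all(net) = 977.76 / 3.5 = 279.36 kPa.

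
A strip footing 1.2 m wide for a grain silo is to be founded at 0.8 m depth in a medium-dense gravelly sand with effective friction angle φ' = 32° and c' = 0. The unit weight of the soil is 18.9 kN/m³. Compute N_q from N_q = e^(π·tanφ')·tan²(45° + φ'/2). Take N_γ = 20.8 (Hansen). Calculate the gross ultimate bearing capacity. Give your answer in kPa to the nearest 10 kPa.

q_ult ≈ 590 kPa

tan32° = 0.6249, so N_q = e^(π×0.6249)·tan²(61°) = 7.121 × 3.255 = 23.18.
Overburden at base level: q = 18.9 × 0.8 = 15.12 kPa.
Surcharge term q·N_q = 15.12 × 23.177 = 350.43 kPa; self-weight term 0.5·γ·B·N_γ = 0.5 × 18.9 × 1.2 × 20.8 = 235.87 kPa.
q_ult = 350.43 + 235.87 = 586.3 kPa.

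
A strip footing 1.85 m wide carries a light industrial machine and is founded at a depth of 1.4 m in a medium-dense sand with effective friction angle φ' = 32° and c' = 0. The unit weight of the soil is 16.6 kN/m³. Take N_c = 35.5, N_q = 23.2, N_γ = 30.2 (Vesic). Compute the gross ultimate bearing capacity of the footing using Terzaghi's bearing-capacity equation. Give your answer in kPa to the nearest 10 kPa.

Overburden at base level: q = 16.6 × 1.4 = 23.24 kPa.
Surcharge term q·N_q = 23.24 × 23.2 = 539.17 kPa; self-weight term 0.5·γ·B·N_γ = 0.5 × 16.6 × 1.85 × 30.2 = 463.72 kPa.
q_ult = 539.17 + 463.72 = 1002.9 kPa.

q_ult ≈ 1000 kPa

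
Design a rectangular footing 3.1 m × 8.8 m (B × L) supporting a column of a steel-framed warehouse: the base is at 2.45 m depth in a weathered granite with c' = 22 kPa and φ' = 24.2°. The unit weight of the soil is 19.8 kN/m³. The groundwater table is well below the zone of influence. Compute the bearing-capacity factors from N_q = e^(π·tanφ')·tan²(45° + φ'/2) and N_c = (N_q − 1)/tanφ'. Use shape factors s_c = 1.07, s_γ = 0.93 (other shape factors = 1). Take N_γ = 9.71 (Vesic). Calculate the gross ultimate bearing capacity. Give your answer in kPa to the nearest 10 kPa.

tan24.2° = 0.4494, so N_q = e^(π×0.4494)·tan²(57.1°) = 4.104 × 2.389 = 9.81.
N_c = (9.81 − 1)/tan24.2° = 19.59.
Effective surcharge at the founding depth q = γ·D_f = 19.8 × 2.45 = 48.51 kPa.
q_ult = c·N_c·s_c + q·N_q + 0.5·γ·B·N_γ·s_γ
     = 22 × 19.593 × 1.07 + 48.51 × 9.8053 + 0.5 × 19.8 × 3.1 × 9.71 × 0.93
     = 461.21 + 475.66 + 277.14 = 1214 kPa.

q_ult ≈ 1210 kPa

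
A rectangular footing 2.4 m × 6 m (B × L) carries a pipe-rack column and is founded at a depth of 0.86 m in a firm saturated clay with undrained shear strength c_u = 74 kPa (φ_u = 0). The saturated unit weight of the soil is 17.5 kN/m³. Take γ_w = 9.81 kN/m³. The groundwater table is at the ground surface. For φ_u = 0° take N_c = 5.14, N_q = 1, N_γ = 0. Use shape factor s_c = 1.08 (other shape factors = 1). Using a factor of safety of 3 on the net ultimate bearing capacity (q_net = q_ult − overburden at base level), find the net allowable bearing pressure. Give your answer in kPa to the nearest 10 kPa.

q_all(net) ≈ 140 kPa

γ' = 17.5 − 9.81 = 7.69 kN/m³ (submerged throughout). q = 7.69 × 0.86 = 6.6134 kPa.
c·N_c·s_c = 74 × 5.14 × 1.08 = 410.79 kPa
q·N_q = 6.6134 × 1 = 6.6134 kPa
q_ult = 410.79 + 6.6134 = 417.4 kPa.
q_net = 417.4 − 6.6134 = 410.79 kPa.
q_all(net) = 410.79 / 3 = 136.93 kPa.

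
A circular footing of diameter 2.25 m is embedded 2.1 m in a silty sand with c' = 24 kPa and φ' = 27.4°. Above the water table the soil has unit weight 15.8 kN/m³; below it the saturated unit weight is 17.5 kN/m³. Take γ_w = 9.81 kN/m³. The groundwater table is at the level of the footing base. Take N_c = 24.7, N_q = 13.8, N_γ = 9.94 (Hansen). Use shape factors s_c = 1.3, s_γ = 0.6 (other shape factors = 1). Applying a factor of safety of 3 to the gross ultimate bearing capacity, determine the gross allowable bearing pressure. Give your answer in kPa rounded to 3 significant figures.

Effective surcharge at the founding depth q = γ·D_f = 15.8 × 2.1 = 33.18 kPa.
The water table coincides with the base, so in the self-weight term γ → γ' = 7.69 kN/m³.
q_ult = c·N_c·s_c + q·N_q + 0.5·γ·B·N_γ·s_γ
     = 24 × 24.7 × 1.3 + 33.18 × 13.8 + 0.5 × 7.69 × 2.25 × 9.94 × 0.6
     = 770.64 + 457.88 + 51.596 = 1280.1 kPa.
q_all = q_ult / FS = 1280.1 / 3 = 426.71 kPa.

q_all ≈ 427 kPa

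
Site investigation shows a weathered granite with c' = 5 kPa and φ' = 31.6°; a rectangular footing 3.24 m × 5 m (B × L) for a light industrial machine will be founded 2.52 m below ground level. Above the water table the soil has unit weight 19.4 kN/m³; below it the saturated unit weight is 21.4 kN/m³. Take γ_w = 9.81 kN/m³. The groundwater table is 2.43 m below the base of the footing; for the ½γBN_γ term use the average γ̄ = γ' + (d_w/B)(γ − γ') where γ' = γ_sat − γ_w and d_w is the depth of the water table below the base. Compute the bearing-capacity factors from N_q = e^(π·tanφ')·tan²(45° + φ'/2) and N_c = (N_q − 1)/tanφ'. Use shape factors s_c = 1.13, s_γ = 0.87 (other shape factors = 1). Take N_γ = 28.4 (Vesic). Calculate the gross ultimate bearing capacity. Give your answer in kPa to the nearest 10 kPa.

tan31.6° = 0.6152, so N_q = e^(π×0.6152)·tan²(60.8°) = 6.908 × 3.202 = 22.12.
N_c = (22.12 − 1)/tan31.6° = 34.33.
q = γ·D_f = 19.4 × 2.52 = 48.888 kPa.
γ' = 11.59 kN/m³; averaging over the depth B below the base, γ̄ = γ' + (d_w/B)(γ − γ') = 17.447 kN/m³.
c·N_c·s_c = 5 × 34.326 × 1.13 = 193.94 kPa
q·N_q = 48.888 × 22.117 = 1081.3 kPa
0.5·γ·B·N_γ·s_γ = 0.5 × 17.447 × 3.24 × 28.4 × 0.87 = 698.37 kPa
q_ult = 193.94 + 1081.3 + 698.37 = 1973.6 kPa.

q_ult ≈ 1970 kPa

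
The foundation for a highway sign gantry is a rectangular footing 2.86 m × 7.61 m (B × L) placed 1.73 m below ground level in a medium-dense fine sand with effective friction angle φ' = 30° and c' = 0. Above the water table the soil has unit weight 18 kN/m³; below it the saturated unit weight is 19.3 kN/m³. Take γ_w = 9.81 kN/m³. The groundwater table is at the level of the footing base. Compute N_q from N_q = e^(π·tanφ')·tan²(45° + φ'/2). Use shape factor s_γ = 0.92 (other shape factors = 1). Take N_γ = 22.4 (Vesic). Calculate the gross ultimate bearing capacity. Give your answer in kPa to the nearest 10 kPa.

tan30° = 0.5774, so N_q = e^(π×0.5774)·tan²(60°) = 6.134 × 3.0 = 18.4.
Effective surcharge at the founding depth q = γ·D_f = 18 × 1.73 = 31.14 kPa.
The water table coincides with the base, so in the self-weight term γ → γ' = 9.49 kN/m³.
q_ult = q·N_q + 0.5·γ·B·N_γ·s_γ
     = 31.14 × 18.401 + 0.5 × 9.49 × 2.86 × 22.4 × 0.92
     = 573.01 + 279.66 = 852.68 kPa.

q_ult ≈ 850 kPa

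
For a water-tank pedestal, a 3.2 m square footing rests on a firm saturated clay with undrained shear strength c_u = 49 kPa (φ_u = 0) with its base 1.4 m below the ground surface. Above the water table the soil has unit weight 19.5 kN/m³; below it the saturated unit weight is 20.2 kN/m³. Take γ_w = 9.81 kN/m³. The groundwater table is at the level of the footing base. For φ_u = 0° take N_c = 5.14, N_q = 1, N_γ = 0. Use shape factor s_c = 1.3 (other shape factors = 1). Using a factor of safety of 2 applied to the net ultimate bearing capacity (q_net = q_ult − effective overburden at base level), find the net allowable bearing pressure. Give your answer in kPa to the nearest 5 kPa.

Effective surcharge at the founding depth q = γ·D_f = 19.5 × 1.4 = 27.3 kPa.
q_ult = c·N_c·s_c + q·N_q
     = 49 × 5.14 × 1.3 + 27.3 × 1
     = 327.42 + 27.3 = 354.72 kPa.
Net ultimate: q_net = 354.72 − 27.3 = 327.42 kPa.
q_all(net) = 327.42 / 2 = 163.71 kPa.

q_all(net) ≈ 165 kPa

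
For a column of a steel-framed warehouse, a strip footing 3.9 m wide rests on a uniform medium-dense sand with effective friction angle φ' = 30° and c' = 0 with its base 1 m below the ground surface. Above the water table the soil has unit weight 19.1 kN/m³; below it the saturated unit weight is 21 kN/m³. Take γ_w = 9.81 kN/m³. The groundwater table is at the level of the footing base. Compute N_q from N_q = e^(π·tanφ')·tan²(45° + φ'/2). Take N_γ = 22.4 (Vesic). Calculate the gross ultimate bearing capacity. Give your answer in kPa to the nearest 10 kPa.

tan30° = 0.5774, so N_q = e^(π×0.5774)·tan²(60°) = 6.134 × 3.0 = 18.4.
Overburden at base level: q = 19.1 × 1 = 19.1 kPa.
Below the base the soil is submerged, so the ½γBN_γ term uses γ' = 21 − 9.81 = 11.19 kN/m³.
Surcharge term q·N_q = 19.1 × 18.401 = 351.46 kPa; self-weight term 0.5·γ·B·N_γ = 0.5 × 11.19 × 3.9 × 22.4 = 488.78 kPa.
q_ult = 351.46 + 488.78 = 840.24 kPa.

q_ult ≈ 840 kPa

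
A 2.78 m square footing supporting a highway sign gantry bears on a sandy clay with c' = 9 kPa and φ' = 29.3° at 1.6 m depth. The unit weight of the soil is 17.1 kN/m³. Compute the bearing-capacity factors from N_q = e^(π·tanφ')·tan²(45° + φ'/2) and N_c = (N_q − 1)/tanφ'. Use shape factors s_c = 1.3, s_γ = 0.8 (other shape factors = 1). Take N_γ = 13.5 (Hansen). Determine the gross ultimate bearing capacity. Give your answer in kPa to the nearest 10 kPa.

tan29.3° = 0.5612, so N_q = e^(π×0.5612)·tan²(59.65°) = 5.83 × 2.917 = 17.
N_c = (17 − 1)/tan29.3° = 28.52.
Overburden at base level: q = 17.1 × 1.6 = 27.36 kPa.
Cohesion term c·N_c·s_c = 9 × 28.52 × 1.3 = 333.68 kPa; surcharge term q·N_q = 27.36 × 17.004 = 465.24 kPa; self-weight term 0.5·γ·B·N_γ·s_γ = 0.5 × 17.1 × 2.78 × 13.5 × 0.8 = 256.71 kPa.
q_ult = 333.68 + 465.24 + 256.71 = 1055.6 kPa.

q_ult ≈ 1060 kPa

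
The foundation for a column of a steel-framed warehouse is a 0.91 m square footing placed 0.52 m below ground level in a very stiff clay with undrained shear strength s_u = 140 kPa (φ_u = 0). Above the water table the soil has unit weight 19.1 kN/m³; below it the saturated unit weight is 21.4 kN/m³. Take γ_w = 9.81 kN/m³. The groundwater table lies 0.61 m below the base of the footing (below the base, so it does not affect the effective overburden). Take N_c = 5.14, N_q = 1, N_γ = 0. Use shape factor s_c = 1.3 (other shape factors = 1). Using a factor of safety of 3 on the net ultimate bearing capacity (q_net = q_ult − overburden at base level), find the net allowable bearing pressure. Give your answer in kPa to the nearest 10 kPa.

q_all(net) ≈ 310 kPa

Effective surcharge at the founding depth q = γ·D_f = 19.1 × 0.52 = 9.932 kPa.
q_ult = c·N_c·s_c + q·N_q
     = 140 × 5.14 × 1.3 + 9.932 × 1
     = 935.48 + 9.932 = 945.41 kPa.
q_net = 945.41 − 9.932 = 935.48 kPa.
q_all(net) = 935.48 / 3 = 311.83 kPa.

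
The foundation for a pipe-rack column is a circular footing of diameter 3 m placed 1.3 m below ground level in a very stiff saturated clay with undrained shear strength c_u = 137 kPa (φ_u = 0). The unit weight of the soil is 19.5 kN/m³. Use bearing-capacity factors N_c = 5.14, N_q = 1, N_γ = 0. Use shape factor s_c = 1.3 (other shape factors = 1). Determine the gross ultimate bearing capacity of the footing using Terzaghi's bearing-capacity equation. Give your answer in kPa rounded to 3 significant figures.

Effective surcharge at the founding depth q = γ·D_f = 19.5 × 1.3 = 25.35 kPa.
q_ult = c·N_c·s_c + q·N_q
     = 137 × 5.14 × 1.3 + 25.35 × 1
     = 915.43 + 25.35 = 940.78 kPa.

q_ult ≈ 941 kPa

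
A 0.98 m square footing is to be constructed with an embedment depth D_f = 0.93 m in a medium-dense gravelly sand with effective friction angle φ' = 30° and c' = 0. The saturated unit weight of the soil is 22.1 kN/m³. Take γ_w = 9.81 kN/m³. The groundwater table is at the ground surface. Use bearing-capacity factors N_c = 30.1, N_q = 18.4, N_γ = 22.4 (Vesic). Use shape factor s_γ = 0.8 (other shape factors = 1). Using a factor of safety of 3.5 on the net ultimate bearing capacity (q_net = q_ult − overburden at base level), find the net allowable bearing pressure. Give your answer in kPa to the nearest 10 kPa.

q_all(net) ≈ 90 kPa

γ' = 22.1 − 9.81 = 12.29 kN/m³ (submerged throughout). q = 12.29 × 0.93 = 11.43 kPa; the same γ' applies in the ½γBN_γ term.
q·N_q = 11.43 × 18.4 = 210.31 kPa
0.5·γ·B·N_γ·s_γ = 0.5 × 12.29 × 0.98 × 22.4 × 0.8 = 107.92 kPa
q_ult = 210.31 + 107.92 = 318.22 kPa.
q_net = 318.22 − 11.43 = 306.79 kPa.
q_all(net) = 306.79 / 3.5 = 87.655 kPa.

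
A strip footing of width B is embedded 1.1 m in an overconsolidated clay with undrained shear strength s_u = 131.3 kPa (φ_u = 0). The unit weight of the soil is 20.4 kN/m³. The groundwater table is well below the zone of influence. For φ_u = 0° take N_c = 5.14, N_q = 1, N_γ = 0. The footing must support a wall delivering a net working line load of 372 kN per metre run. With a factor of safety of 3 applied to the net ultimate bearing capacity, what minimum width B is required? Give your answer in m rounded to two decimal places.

q = γ·D_f = 20.4 × 1.1 = 22.44 kPa.
c·N_c = 131.3 × 5.14 = 674.88 kPa
q·N_q = 22.44 × 1 = 22.44 kPa
q_ult = 674.88 + 22.44 = 697.32 kPa.
For φ = 0 the ½γBN_γ term vanishes, so q_ult is independent of B. q_net = 697.32 − 22.44 = 674.88 kPa; q_all(net) = 674.88/3 = 224.96 kPa.
Required width B = w / q_all(net) = 372 / 224.96 = 1.654 m.

B = 1.65 m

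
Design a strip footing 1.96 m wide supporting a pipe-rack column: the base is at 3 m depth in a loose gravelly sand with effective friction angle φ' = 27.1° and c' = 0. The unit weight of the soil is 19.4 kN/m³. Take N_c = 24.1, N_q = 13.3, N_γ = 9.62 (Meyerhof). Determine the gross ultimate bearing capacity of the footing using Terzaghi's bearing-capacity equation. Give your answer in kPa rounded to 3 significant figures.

Overburden at base level: q = 19.4 × 3 = 58.2 kPa.
Surcharge term q·N_q = 58.2 × 13.3 = 774.06 kPa; self-weight term 0.5·γ·B·N_γ = 0.5 × 19.4 × 1.96 × 9.62 = 182.9 kPa.
q_ult = 774.06 + 182.9 = 956.96 kPa.

q_ult ≈ 957 kPa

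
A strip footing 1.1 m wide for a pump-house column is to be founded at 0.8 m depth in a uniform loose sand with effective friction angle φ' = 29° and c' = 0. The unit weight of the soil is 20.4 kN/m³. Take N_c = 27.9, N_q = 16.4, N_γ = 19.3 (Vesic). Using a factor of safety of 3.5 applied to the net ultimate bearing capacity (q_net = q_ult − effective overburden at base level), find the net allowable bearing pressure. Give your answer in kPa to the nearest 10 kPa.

q_all(net) ≈ 130 kPa

Effective surcharge at the founding depth q = γ·D_f = 20.4 × 0.8 = 16.32 kPa.
q_ult = q·N_q + 0.5·γ·B·N_γ
     = 16.32 × 16.4 + 0.5 × 20.4 × 1.1 × 19.3
     = 267.65 + 216.55 = 484.19 kPa.
Net ultimate: q_net = 484.19 − 16.32 = 467.87 kPa.
q_all(net) = 467.87 / 3.5 = 133.68 kPa.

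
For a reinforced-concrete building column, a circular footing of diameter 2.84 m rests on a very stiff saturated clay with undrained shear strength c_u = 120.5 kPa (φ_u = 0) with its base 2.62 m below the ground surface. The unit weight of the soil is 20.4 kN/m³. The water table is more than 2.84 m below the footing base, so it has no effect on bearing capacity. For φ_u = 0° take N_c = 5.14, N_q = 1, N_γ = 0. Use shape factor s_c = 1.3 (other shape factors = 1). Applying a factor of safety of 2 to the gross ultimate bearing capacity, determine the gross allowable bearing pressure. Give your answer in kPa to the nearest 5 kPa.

Overburden at base level: q = 20.4 × 2.62 = 53.448 kPa.
Cohesion term c·N_c·s_c = 120.5 × 5.14 × 1.3 = 805.18 kPa; surcharge term q·N_q = 53.448 × 1 = 53.448 kPa.
q_ult = 805.18 + 53.448 = 858.63 kPa.
q_all = q_ult / FS = 858.63 / 2 = 429.31 kPa.

q_all ≈ 430 kPa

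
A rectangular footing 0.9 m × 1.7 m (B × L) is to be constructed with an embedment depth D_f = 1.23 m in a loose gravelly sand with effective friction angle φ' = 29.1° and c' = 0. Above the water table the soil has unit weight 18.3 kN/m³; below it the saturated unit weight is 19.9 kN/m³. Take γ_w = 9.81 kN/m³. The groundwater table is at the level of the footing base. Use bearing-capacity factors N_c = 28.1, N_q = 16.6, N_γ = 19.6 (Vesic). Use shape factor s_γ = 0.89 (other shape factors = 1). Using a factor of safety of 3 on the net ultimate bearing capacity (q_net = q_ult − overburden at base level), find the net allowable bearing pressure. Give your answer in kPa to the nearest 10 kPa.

q_all(net) ≈ 140 kPa

Overburden at base level: q = 18.3 × 1.23 = 22.509 kPa.
Below the base the soil is submerged, so the ½γBN_γ term uses γ' = 19.9 − 9.81 = 10.09 kN/m³.
Surcharge term q·N_q = 22.509 × 16.6 = 373.65 kPa; self-weight term 0.5·γ·B·N_γ·s_γ = 0.5 × 10.09 × 0.9 × 19.6 × 0.89 = 79.204 kPa.
q_ult = 373.65 + 79.204 = 452.85 kPa.
q_net = 452.85 − 22.509 = 430.34 kPa.
q_all(net) = 430.34 / 3 = 143.45 kPa.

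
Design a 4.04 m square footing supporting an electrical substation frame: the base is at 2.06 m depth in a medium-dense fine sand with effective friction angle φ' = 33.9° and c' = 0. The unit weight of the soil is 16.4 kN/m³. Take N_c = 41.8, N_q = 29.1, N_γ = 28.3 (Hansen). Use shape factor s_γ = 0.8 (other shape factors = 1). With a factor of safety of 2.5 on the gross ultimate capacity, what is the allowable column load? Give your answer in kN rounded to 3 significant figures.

P_all ≈ 11300 kN

Effective surcharge at the founding depth q = γ·D_f = 16.4 × 2.06 = 33.784 kPa.
q_ult = q·N_q + 0.5·γ·B·N_γ·s_γ
     = 33.784 × 29.1 + 0.5 × 16.4 × 4.04 × 28.3 × 0.8
     = 983.11 + 750.02 = 1733.1 kPa.
Gross allowable pressure q_all = 1733.1 / 2.5 = 693.25 kPa.
Footing area = 16.3216 m², so allowable column load = 693.25 × 16.3216 = 11315 kN.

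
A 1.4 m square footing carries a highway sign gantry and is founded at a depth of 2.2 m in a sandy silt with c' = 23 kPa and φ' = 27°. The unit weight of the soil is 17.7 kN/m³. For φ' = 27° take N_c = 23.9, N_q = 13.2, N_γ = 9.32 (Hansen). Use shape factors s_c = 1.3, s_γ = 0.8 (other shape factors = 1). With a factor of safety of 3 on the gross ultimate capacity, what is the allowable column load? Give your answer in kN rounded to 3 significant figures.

q = γ·D_f = 17.7 × 2.2 = 38.94 kPa.
c·N_c·s_c = 23 × 23.9 × 1.3 = 714.61 kPa
q·N_q = 38.94 × 13.2 = 514.01 kPa
0.5·γ·B·N_γ·s_γ = 0.5 × 17.7 × 1.4 × 9.32 × 0.8 = 92.38 kPa
q_ult = 714.61 + 514.01 + 92.38 = 1321 kPa.
Gross allowable pressure q_all = 1321 / 3 = 440.33 kPa.
Footing area = 1.96 m², so allowable column load = 440.33 × 1.96 = 863.05 kN.

P_all ≈ 863 kN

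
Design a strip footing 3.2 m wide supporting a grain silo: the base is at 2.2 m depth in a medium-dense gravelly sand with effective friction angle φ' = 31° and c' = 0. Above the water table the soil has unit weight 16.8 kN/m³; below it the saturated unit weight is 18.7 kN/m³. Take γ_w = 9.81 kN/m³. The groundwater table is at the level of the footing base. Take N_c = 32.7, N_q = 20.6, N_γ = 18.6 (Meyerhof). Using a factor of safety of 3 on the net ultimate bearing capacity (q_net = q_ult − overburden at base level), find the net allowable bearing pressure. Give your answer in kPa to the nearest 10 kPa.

q_all(net) ≈ 330 kPa

Effective surcharge at the founding depth q = γ·D_f = 16.8 × 2.2 = 36.96 kPa.
The water table coincides with the base, so in the self-weight term γ → γ' = 8.89 kN/m³.
q_ult = q·N_q + 0.5·γ·B·N_γ
     = 36.96 × 20.6 + 0.5 × 8.89 × 3.2 × 18.6
     = 761.38 + 264.57 = 1025.9 kPa.
q_net = 1025.9 − 36.96 = 988.98 kPa.
q_all(net) = 988.98 / 3 = 329.66 kPa.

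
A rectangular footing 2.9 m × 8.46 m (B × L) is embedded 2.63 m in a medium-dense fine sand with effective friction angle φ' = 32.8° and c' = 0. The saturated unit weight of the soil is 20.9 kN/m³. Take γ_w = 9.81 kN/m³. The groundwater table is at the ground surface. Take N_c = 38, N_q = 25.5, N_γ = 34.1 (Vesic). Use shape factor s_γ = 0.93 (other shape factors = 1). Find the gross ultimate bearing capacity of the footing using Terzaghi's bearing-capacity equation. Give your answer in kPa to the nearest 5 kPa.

q_ult ≈ 1255 kPa

With the water table at the surface the whole profile is submerged: γ' = 20.9 − 9.81 = 11.09 kN/m³, so q = γ'·D_f = 29.167 kPa; the same γ' applies in the ½γBN_γ term.
q_ult = q·N_q + 0.5·γ·B·N_γ·s_γ
     = 29.167 × 25.5 + 0.5 × 11.09 × 2.9 × 34.1 × 0.93
     = 743.75 + 509.96 = 1253.7 kPa.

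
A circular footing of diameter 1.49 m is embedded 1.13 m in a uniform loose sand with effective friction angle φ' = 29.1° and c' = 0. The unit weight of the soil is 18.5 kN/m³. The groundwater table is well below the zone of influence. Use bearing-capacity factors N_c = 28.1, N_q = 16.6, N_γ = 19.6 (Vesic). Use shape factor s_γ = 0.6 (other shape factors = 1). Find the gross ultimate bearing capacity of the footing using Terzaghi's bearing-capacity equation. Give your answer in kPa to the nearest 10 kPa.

q = γ·D_f = 18.5 × 1.13 = 20.905 kPa.
q·N_q = 20.905 × 16.6 = 347.02 kPa
0.5·γ·B·N_γ·s_γ = 0.5 × 18.5 × 1.49 × 19.6 × 0.6 = 162.08 kPa
q_ult = 347.02 + 162.08 = 509.11 kPa.

q_ult ≈ 510 kPa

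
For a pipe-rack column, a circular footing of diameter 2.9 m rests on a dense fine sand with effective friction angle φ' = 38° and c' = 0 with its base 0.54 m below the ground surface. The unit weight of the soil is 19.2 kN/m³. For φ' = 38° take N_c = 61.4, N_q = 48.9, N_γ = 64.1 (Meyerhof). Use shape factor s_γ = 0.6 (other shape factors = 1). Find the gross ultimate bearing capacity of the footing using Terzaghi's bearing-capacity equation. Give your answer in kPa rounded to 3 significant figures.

q = γ·D_f = 19.2 × 0.54 = 10.368 kPa.
q·N_q = 10.368 × 48.9 = 507 kPa
0.5·γ·B·N_γ·s_γ = 0.5 × 19.2 × 2.9 × 64.1 × 0.6 = 1070.7 kPa
q_ult = 507 + 1070.7 = 1577.7 kPa.

q_ult ≈ 1580 kPa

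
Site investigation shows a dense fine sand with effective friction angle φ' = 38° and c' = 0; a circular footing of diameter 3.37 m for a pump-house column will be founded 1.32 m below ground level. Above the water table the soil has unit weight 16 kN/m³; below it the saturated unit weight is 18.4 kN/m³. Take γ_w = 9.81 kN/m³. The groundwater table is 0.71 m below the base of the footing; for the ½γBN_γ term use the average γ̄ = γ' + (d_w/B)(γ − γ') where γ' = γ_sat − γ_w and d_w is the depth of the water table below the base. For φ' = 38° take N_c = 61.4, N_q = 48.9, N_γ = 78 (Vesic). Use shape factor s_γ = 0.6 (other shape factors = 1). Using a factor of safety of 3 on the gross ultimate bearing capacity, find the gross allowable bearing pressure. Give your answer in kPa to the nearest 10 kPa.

q_all ≈ 610 kPa

Overburden at base level: q = 16 × 1.32 = 21.12 kPa.
The water table is 0.71 m below the base (< B = 3.37 m), so the ½γBN_γ term uses γ̄ = γ' + (d_w/B)(γ − γ') = 8.59 + (0.71/3.37)(16 − 8.59) = 10.151 kN/m³.
Surcharge term q·N_q = 21.12 × 48.9 = 1032.8 kPa; self-weight term 0.5·γ·B·N_γ·s_γ = 0.5 × 10.151 × 3.37 × 78 × 0.6 = 800.5 kPa.
q_ult = 1032.8 + 800.5 = 1833.3 kPa.
q_all = 1833.3 / 3 = 611.09 kPa.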